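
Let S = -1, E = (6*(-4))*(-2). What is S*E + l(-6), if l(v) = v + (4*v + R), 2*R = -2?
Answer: -79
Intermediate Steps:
R = -1 (R = (1/2)*(-2) = -1)
E = 48 (E = -24*(-2) = 48)
l(v) = -1 + 5*v (l(v) = v + (4*v - 1) = v + (-1 + 4*v) = -1 + 5*v)
S*E + l(-6) = -1*48 + (-1 + 5*(-6)) = -48 + (-1 - 30) = -48 - 31 = -79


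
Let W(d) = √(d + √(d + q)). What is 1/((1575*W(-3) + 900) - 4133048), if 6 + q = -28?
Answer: -1/(4132148 - 1575*√(-3 + I*√37)) ≈ -2.4213e-7 - 2.0422e-10*I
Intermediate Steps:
q = -34 (q = -6 - 28 = -34)
W(d) = √(d + √(-34 + d)) (W(d) = √(d + √(d - 34)) = √(d + √(-34 + d)))
1/((1575*W(-3) + 900) - 4133048) = 1/((1575*√(-3 + √(-34 - 3)) + 900) - 4133048) = 1/((1575*√(-3 + √(-37)) + 900) - 4133048) = 1/((1575*√(-3 + I*√37) + 900) - 4133048) = 1/((900 + 1575*√(-3 + I*√37)) - 4133048) = 1/(-4132148 + 1575*√(-3 + I*√37))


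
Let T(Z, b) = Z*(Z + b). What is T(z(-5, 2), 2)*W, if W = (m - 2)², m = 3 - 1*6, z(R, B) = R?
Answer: 375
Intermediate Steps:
m = -3 (m = 3 - 6 = -3)
W = 25 (W = (-3 - 2)² = (-5)² = 25)
T(z(-5, 2), 2)*W = -5*(-5 + 2)*25 = -5*(-3)*25 = 15*25 = 375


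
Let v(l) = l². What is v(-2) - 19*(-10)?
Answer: 194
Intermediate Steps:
v(-2) - 19*(-10) = (-2)² - 19*(-10) = 4 + 190 = 194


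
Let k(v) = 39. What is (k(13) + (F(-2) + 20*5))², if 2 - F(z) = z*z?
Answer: 18769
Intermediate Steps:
F(z) = 2 - z² (F(z) = 2 - z*z = 2 - z²)
(k(13) + (F(-2) + 20*5))² = (39 + ((2 - 1*(-2)²) + 20*5))² = (39 + ((2 - 1*4) + 100))² = (39 + ((2 - 4) + 100))² = (39 + (-2 + 100))² = (39 + 98)² = 137² = 18769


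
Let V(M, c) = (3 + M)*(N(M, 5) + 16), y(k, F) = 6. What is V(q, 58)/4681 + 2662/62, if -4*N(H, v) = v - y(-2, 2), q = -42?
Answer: 801389/18724 ≈ 42.800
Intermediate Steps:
N(H, v) = 3/2 - v/4 (N(H, v) = -(v - 1*6)/4 = -(v - 6)/4 = -(-6 + v)/4 = 3/2 - v/4)
V(M, c) = 195/4 + 65*M/4 (V(M, c) = (3 + M)*((3/2 - ¼*5) + 16) = (3 + M)*((3/2 - 5/4) + 16) = (3 + M)*(¼ + 16) = (3 + M)*(65/4) = 195/4 + 65*M/4)
V(q, 58)/4681 + 2662/62 = (195/4 + (65/4)*(-42))/4681 + 2662/62 = (195/4 - 1365/2)*(1/4681) + 2662*(1/62) = -2535/4*1/4681 + 1331/31 = -2535/18724 + 1331/31 = 801389/18724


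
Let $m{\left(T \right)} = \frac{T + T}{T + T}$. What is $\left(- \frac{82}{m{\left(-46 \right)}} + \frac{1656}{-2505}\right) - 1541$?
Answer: $- \frac{1355757}{835} \approx -1623.7$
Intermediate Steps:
$m{\left(T \right)} = 1$ ($m{\left(T \right)} = \frac{2 T}{2 T} = 2 T \frac{1}{2 T} = 1$)
$\left(- \frac{82}{m{\left(-46 \right)}} + \frac{1656}{-2505}\right) - 1541 = \left(- \frac{82}{1} + \frac{1656}{-2505}\right) - 1541 = \left(\left(-82\right) 1 + 1656 \left(- \frac{1}{2505}\right)\right) - 1541 = \left(-82 - \frac{552}{835}\right) - 1541 = - \frac{69022}{835} - 1541 = - \frac{1355757}{835}$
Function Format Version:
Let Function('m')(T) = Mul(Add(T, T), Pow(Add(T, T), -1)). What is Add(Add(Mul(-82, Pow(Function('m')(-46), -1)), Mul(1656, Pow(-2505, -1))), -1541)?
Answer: Rational(-1355757, 835) ≈ -1623.7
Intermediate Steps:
Function('m')(T) = 1 (Function('m')(T) = Mul(Mul(2, T), Pow(Mul(2, T), -1)) = Mul(Mul(2, T), Mul(Rational(1, 2), Pow(T, -1))) = 1)
Add(Add(Mul(-82, Pow(Function('m')(-46), -1)), Mul(1656, Pow(-2505, -1))), -1541) = Add(Add(Mul(-82, Pow(1, -1)), Mul(1656, Pow(-2505, -1))), -1541) = Add(Add(Mul(-82, 1), Mul(1656, Rational(-1, 2505))), -1541) = Add(Add(-82, Rational(-552, 835)), -1541) = Add(Rational(-69022, 835), -1541) = Rational(-1355757, 835)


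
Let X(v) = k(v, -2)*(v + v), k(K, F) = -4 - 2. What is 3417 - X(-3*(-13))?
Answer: 3885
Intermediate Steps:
k(K, F) = -6
X(v) = -12*v (X(v) = -6*(v + v) = -12*v)
3417 - X(-3*(-13)) = 3417 - (-12)*(-3*(-13)) = 3417 - (-12)*39 = 3417 - 1*(-468) = 3417 + 468 = 3885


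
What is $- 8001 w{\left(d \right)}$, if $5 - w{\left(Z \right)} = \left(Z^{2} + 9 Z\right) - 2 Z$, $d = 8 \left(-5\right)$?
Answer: $10521315$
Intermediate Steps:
$d = -40$
$w{\left(Z \right)} = 5 - Z^{2} - 7 Z$ ($w{\left(Z \right)} = 5 - \left(\left(Z^{2} + 9 Z\right) - 2 Z\right) = 5 - \left(Z^{2} + 7 Z\right) = 5 - Z^{2} - 7 Z$)
$- 8001 w{\left(d \right)} = - 8001 \left(5 - \left(-40\right)^{2} - -280\right) = - 8001 \left(5 - 1600 + 280\right) = \left(-8001\right) \left(-1315\right) = 10521315$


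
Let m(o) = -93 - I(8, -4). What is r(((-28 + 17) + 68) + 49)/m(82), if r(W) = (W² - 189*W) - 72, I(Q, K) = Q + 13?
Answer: 4435/57 ≈ 77.807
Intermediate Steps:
I(Q, K) = 13 + Q
m(o) = -114 (m(o) = -93 - (13 + 8) = -93 - 1*21 = -93 - 21 = -114)
r(W) = -72 + W² - 189*W
r(((-28 + 17) + 68) + 49)/m(82) = (-72 + (((-28 + 17) + 68) + 49)² - 189*(((-28 + 17) + 68) + 49))/(-114) = (-72 + ((-11 + 68) + 49)² - 189*((-11 + 68) + 49))*(-1/114) = (-72 + (57 + 49)² - 189*(57 + 49))*(-1/114) = (-72 + 106² - 189*106)*(-1/114) = (-72 + 11236 - 20034)*(-1/114) = -8870*(-1/114) = 4435/57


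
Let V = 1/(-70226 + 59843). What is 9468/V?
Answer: -98306244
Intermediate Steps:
V = -1/10383 (V = 1/(-10383) = -1/10383 ≈ -9.6311e-5)
9468/V = 9468/(-1/10383) = 9468*(-10383) = -98306244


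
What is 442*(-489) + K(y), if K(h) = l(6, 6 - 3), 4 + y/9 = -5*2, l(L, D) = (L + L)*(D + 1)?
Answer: -216090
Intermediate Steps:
l(L, D) = 2*L*(1 + D) (l(L, D) = (2*L)*(1 + D) = 2*L*(1 + D))
y = -126 (y = -36 + 9*(-5*2) = -36 + 9*(-10) = -36 - 90 = -126)
K(h) = 48 (K(h) = 2*6*(1 + (6 - 3)) = 2*6*(1 + 3) = 2*6*4 = 48)
442*(-489) + K(y) = 442*(-489) + 48 = -216138 + 48 = -216090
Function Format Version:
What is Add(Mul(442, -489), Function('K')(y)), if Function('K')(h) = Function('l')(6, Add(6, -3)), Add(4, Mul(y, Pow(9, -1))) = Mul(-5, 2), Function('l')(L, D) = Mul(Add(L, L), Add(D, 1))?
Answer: -216090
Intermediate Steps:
Function('l')(L, D) = Mul(2, L, Add(1, D)) (Function('l')(L, D) = Mul(Mul(2, L), Add(1, D)) = Mul(2, L, Add(1, D)))
y = -126 (y = Add(-36, Mul(9, Mul(-5, 2))) = Add(-36, Mul(9, -10)) = Add(-36, -90) = -126)
Function('K')(h) = 48 (Function('K')(h) = Mul(2, 6, Add(1, Add(6, -3))) = Mul(2, 6, Add(1, 3)) = Mul(2, 6, 4) = 48)
Add(Mul(442, -489), Function('K')(y)) = Add(Mul(442, -489), 48) = Add(-216138, 48) = -216090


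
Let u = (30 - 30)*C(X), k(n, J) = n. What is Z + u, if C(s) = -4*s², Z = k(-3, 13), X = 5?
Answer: -3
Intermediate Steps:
Z = -3
u = 0 (u = (30 - 30)*(-4*5²) = 0*(-4*25) = 0*(-100) = 0)
Z + u = -3 + 0 = -3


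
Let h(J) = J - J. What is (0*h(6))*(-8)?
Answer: 0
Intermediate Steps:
h(J) = 0
(0*h(6))*(-8) = (0*0)*(-8) = 0*(-8) = 0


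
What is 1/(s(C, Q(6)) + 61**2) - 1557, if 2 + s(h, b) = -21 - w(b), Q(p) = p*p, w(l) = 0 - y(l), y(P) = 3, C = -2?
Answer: -5762456/3701 ≈ -1557.0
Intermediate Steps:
w(l) = -3 (w(l) = 0 - 1*3 = 0 - 3 = -3)
Q(p) = p**2
s(h, b) = -20 (s(h, b) = -2 + (-21 - 1*(-3)) = -2 + (-21 + 3) = -2 - 18 = -20)
1/(s(C, Q(6)) + 61**2) - 1557 = 1/(-20 + 61**2) - 1557 = 1/(-20 + 3721) - 1557 = 1/3701 - 1557 = -5762456/3701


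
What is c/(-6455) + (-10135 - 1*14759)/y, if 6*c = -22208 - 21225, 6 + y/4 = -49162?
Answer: 2376549899/1904276640 ≈ 1.2480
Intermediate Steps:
y = -196672 (y = -24 + 4*(-49162) = -24 - 196648 = -196672)
c = -43433/6 (c = (-22208 - 21225)/6 = (1/6)*(-43433) = -43433/6 ≈ -7238.8)
c/(-6455) + (-10135 - 1*14759)/y = -43433/6/(-6455) + (-10135 - 1*14759)/(-196672) = -43433/6*(-1/6455) + (-10135 - 14759)*(-1/196672) = 43433/38730 - 24894*(-1/196672) = 43433/38730 + 12447/98336 = 2376549899/1904276640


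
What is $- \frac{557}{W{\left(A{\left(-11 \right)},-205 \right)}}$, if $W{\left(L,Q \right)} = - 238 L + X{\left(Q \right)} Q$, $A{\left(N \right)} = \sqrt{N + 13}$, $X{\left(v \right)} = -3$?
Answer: $- \frac{342555}{264937} - \frac{132566 \sqrt{2}}{264937} \approx -2.0006$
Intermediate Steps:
$A{\left(N \right)} = \sqrt{13 + N}$
$W{\left(L,Q \right)} = - 238 L - 3 Q$
$- \frac{557}{W{\left(A{\left(-11 \right)},-205 \right)}} = - \frac{557}{- 238 \sqrt{13 - 11} - -615} = - \frac{557}{- 238 \sqrt{2} + 615} = - \frac{557}{615 - 238 \sqrt{2}}$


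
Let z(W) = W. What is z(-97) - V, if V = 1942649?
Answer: -1942746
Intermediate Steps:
z(-97) - V = -97 - 1*1942649 = -97 - 1942649 = -1942746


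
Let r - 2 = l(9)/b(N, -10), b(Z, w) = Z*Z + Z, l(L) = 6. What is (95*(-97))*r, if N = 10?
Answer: -208259/11 ≈ -18933.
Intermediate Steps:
b(Z, w) = Z + Z² (b(Z, w) = Z² + Z = Z + Z²)
r = 113/55 (r = 2 + 6/((10*(1 + 10))) = 2 + 6/((10*11)) = 2 + 6/110 = 2 + 6*(1/110) = 2 + 3/55 = 113/55 ≈ 2.0545)
(95*(-97))*r = (95*(-97))*(113/55) = -9215*113/55 = -208259/11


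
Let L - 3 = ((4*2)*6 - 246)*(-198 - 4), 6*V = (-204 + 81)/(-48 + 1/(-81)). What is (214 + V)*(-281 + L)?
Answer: 33121098367/3889 ≈ 8.5166e+6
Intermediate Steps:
V = 3321/7778 (V = ((-204 + 81)/(-48 + 1/(-81)))/6 = (-123/(-48 - 1/81))/6 = (-123/(-3889/81))/6 = (-123*(-81/3889))/6 = (⅙)*(9963/3889) = 3321/7778 ≈ 0.42697)
L = 39999 (L = 3 + ((4*2)*6 - 246)*(-198 - 4) = 3 + (8*6 - 246)*(-202) = 3 + (48 - 246)*(-202) = 3 - 198*(-202) = 3 + 39996 = 39999)
(214 + V)*(-281 + L) = (214 + 3321/7778)*(-281 + 39999) = (1667813/7778)*39718 = 33121098367/3889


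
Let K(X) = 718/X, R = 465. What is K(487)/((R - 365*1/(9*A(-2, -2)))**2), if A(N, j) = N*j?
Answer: 930528/130584484375 ≈ 7.1259e-6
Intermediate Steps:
K(487)/((R - 365*1/(9*A(-2, -2)))**2) = (718/487)/((465 - 365/(-2*(-2)*(-3)**2))**2) = (718*(1/487))/((465 - 365/(4*9))**2) = 718/(487*((465 - 365/36)**2)) = 718/(487*((16375/36)**2)) = 718/(487*(268140625/1296)) = (718/487)*(1296/268140625) = 930528/130584484375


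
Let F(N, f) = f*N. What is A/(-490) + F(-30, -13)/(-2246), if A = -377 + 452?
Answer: -35955/110054 ≈ -0.32670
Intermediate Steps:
F(N, f) = N*f
A = 75
A/(-490) + F(-30, -13)/(-2246) = 75/(-490) - 30*(-13)/(-2246) = 75*(-1/490) + 390*(-1/2246) = -15/98 - 195/1123 = -35955/110054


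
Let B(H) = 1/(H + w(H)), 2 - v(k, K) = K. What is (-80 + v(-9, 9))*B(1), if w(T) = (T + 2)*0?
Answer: -87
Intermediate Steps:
w(T) = 0 (w(T) = (2 + T)*0 = 0)
v(k, K) = 2 - K
B(H) = 1/H (B(H) = 1/(H + 0) = 1/H)
(-80 + v(-9, 9))*B(1) = (-80 + (2 - 1*9))/1 = (-80 + (2 - 9))*1 = (-80 - 7)*1 = -87*1 = -87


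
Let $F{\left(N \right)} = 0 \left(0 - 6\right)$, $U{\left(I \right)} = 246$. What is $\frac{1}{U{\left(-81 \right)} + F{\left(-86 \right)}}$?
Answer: $\frac{1}{246} \approx 0.004065$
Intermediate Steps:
$F{\left(N \right)} = 0$ ($F{\left(N \right)} = 0 \left(-6\right) = 0$)
$\frac{1}{U{\left(-81 \right)} + F{\left(-86 \right)}} = \frac{1}{246 + 0} = \frac{1}{246}$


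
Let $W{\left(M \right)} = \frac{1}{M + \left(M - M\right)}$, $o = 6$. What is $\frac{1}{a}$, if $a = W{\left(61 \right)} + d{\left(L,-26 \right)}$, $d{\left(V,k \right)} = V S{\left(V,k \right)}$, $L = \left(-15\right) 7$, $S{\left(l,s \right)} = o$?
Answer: $- \frac{61}{38429} \approx -0.0015873$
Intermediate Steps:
$S{\left(l,s \right)} = 6$
$L = -105$
$W{\left(M \right)} = \frac{1}{M}$ ($W{\left(M \right)} = \frac{1}{M + 0} = \frac{1}{M}$)
$d{\left(V,k \right)} = 6 V$ ($d{\left(V,k \right)} = V 6 = 6 V$)
$a = - \frac{38429}{61}$ ($a = \frac{1}{61} + 6 \left(-105\right) = \frac{1}{61} - 630 = - \frac{38429}{61} \approx -629.98$)
$\frac{1}{a} = \frac{1}{- \frac{38429}{61}} = - \frac{61}{38429}$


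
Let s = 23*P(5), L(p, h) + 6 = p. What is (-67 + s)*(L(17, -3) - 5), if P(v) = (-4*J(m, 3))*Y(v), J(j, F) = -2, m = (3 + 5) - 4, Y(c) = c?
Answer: 5118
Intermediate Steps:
L(p, h) = -6 + p
m = 4 (m = 8 - 4 = 4)
P(v) = 8*v (P(v) = (-4*(-2))*v = 8*v)
s = 920 (s = 23*(8*5) = 23*40 = 920)
(-67 + s)*(L(17, -3) - 5) = (-67 + 920)*((-6 + 17) - 5) = 853*(11 - 5) = 853*6 = 5118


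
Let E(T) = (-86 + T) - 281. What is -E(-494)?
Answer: 861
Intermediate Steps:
E(T) = -367 + T
-E(-494) = -(-367 - 494) = -1*(-861) = 861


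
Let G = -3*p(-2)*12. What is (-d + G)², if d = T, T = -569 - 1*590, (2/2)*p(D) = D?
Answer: 1515361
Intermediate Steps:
p(D) = D
G = 72 (G = -3*(-2)*12 = 6*12 = 72)
T = -1159 (T = -569 - 590 = -1159)
d = -1159
(-d + G)² = (-1*(-1159) + 72)² = (1159 + 72)² = 1231² = 1515361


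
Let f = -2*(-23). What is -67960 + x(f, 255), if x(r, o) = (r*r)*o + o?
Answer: 471875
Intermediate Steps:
f = 46
x(r, o) = o + o*r² (x(r, o) = r²*o + o = o*r² + o = o + o*r²)
-67960 + x(f, 255) = -67960 + 255*(1 + 46²) = -67960 + 255*(1 + 2116) = -67960 + 255*2117 = -67960 + 539835 = 471875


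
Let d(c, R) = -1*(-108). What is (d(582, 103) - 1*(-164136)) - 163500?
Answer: 744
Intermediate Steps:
d(c, R) = 108
(d(582, 103) - 1*(-164136)) - 163500 = (108 - 1*(-164136)) - 163500 = (108 + 164136) - 163500 = 164244 - 163500 = 744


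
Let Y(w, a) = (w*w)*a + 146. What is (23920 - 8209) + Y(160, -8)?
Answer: -188943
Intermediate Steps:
Y(w, a) = 146 + a*w² (Y(w, a) = w²*a + 146 = a*w² + 146 = 146 + a*w²)
(23920 - 8209) + Y(160, -8) = (23920 - 8209) + (146 - 8*160²) = 15711 + (146 - 8*25600) = 15711 + (146 - 204800) = 15711 - 204654 = -188943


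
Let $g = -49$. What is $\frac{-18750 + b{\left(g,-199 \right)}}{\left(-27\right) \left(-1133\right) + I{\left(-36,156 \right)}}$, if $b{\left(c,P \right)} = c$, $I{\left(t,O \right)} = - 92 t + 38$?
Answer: $- \frac{18799}{33941} \approx -0.55387$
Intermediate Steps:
$I{\left(t,O \right)} = 38 - 92 t$
$\frac{-18750 + b{\left(g,-199 \right)}}{\left(-27\right) \left(-1133\right) + I{\left(-36,156 \right)}} = \frac{-18750 - 49}{\left(-27\right) \left(-1133\right) + \left(38 - -3312\right)} = - \frac{18799}{30591 + \left(38 + 3312\right)} = - \frac{18799}{30591 + 3350} = - \frac{18799}{33941}$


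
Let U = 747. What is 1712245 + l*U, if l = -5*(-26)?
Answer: 1809355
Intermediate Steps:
l = 130
1712245 + l*U = 1712245 + 130*747 = 1712245 + 97110 = 1809355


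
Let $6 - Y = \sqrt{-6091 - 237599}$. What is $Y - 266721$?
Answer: $-266715 - i \sqrt{243690} \approx -2.6672 \cdot 10^{5} - 493.65 i$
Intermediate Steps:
$Y = 6 - i \sqrt{243690}$ ($Y = 6 - \sqrt{-6091 - 237599} = 6 - \sqrt{-243690} = 6 - i \sqrt{243690} \approx 6.0 - 493.65 i$)
$Y - 266721 = \left(6 - i \sqrt{243690}\right) - 266721 = -266715 - i \sqrt{243690}$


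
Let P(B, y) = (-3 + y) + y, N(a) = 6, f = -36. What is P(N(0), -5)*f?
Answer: 468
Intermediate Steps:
P(B, y) = -3 + 2*y
P(N(0), -5)*f = (-3 + 2*(-5))*(-36) = (-3 - 10)*(-36) = -13*(-36) = 468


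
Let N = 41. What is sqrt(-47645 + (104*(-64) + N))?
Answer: 2*I*sqrt(13565) ≈ 232.94*I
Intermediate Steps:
sqrt(-47645 + (104*(-64) + N)) = sqrt(-47645 + (104*(-64) + 41)) = sqrt(-47645 + (-6656 + 41)) = sqrt(-47645 - 6615) = sqrt(-54260) = 2*I*sqrt(13565)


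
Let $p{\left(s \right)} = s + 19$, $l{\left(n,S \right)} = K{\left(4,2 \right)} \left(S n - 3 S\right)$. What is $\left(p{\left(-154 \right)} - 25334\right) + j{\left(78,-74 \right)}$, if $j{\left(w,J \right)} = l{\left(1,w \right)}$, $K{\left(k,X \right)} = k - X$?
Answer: $-25781$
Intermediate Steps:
$l{\left(n,S \right)} = - 6 S + 2 S n$ ($l{\left(n,S \right)} = \left(4 - 2\right) \left(S n - 3 S\right) = \left(4 - 2\right) \left(- 3 S + S n\right) = 2 \left(- 3 S + S n\right) = - 6 S + 2 S n$)
$p{\left(s \right)} = 19 + s$
$j{\left(w,J \right)} = - 4 w$ ($j{\left(w,J \right)} = 2 w \left(-3 + 1\right) = 2 w \left(-2\right) = - 4 w$)
$\left(p{\left(-154 \right)} - 25334\right) + j{\left(78,-74 \right)} = \left(\left(19 - 154\right) - 25334\right) - 312 = \left(-135 - 25334\right) - 312 = -25469 - 312 = -25781$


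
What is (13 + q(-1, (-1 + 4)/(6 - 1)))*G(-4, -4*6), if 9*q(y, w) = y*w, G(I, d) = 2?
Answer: 388/15 ≈ 25.867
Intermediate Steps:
q(y, w) = w*y/9 (q(y, w) = (y*w)/9 = (w*y)/9 = w*y/9)
(13 + q(-1, (-1 + 4)/(6 - 1)))*G(-4, -4*6) = (13 + (⅑)*((-1 + 4)/(6 - 1))*(-1))*2 = (13 + (⅑)*(3/5)*(-1))*2 = (13 + (⅑)*(3*(⅕))*(-1))*2 = (13 + (⅑)*(⅗)*(-1))*2 = (13 - 1/15)*2 = (194/15)*2 = 388/15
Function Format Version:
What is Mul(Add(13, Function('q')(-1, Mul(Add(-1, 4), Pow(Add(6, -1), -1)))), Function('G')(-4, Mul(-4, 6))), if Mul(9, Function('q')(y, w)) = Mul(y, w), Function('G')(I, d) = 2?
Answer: Rational(388, 15) ≈ 25.867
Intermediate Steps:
Function('q')(y, w) = Mul(Rational(1, 9), w, y) (Function('q')(y, w) = Mul(Rational(1, 9), Mul(y, w)) = Mul(Rational(1, 9), Mul(w, y)) = Mul(Rational(1, 9), w, y))
Mul(Add(13, Function('q')(-1, Mul(Add(-1, 4), Pow(Add(6, -1), -1)))), Function('G')(-4, Mul(-4, 6))) = Mul(Add(13, Mul(Rational(1, 9), Mul(Add(-1, 4), Pow(Add(6, -1), -1)), -1)), 2) = Mul(Add(13, Mul(Rational(1, 9), Mul(3, Pow(5, -1)), -1)), 2) = Mul(Add(13, Mul(Rational(1, 9), Mul(3, Rational(1, 5)), -1)), 2) = Mul(Add(13, Mul(Rational(1, 9), Rational(3, 5), -1)), 2) = Mul(Add(13, Rational(-1, 15)), 2) = Mul(Rational(194, 15), 2) = Rational(388, 15)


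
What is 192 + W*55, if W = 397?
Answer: 22027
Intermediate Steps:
192 + W*55 = 192 + 397*55 = 192 + 21835 = 22027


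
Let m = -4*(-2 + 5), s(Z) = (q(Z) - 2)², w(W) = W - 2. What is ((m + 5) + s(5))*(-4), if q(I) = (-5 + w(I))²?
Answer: 12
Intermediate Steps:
w(W) = -2 + W
q(I) = (-7 + I)² (q(I) = (-5 + (-2 + I))² = (-7 + I)²)
s(Z) = (-2 + (-7 + Z)²)² (s(Z) = ((-7 + Z)² - 2)² = (-2 + (-7 + Z)²)²)
m = -12 (m = -4*3 = -12)
((m + 5) + s(5))*(-4) = ((-12 + 5) + (-2 + (-7 + 5)²)²)*(-4) = (-7 + (-2 + (-2)²)²)*(-4) = (-7 + (-2 + 4)²)*(-4) = (-7 + 2²)*(-4) = (-7 + 4)*(-4) = -3*(-4) = 12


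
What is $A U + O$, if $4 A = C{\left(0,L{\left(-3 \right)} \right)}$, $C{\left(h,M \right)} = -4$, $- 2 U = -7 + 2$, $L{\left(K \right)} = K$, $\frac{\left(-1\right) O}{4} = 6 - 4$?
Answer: $- \frac{21}{2} \approx -10.5$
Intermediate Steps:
$O = -8$ ($O = - 4 \left(6 - 4\right) = \left(-4\right) 2 = -8$)
$U = \frac{5}{2}$ ($U = - \frac{-7 + 2}{2} = \left(- \frac{1}{2}\right) \left(-5\right) = \frac{5}{2} \approx 2.5$)
$A = -1$ ($A = \frac{1}{4} \left(-4\right) = -1$)
$A U + O = \left(-1\right) \frac{5}{2} - 8 = - \frac{5}{2} - 8 = - \frac{21}{2}$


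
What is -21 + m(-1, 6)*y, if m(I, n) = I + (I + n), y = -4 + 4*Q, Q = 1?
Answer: -21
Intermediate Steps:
y = 0 (y = -4 + 4*1 = -4 + 4 = 0)
m(I, n) = n + 2*I
-21 + m(-1, 6)*y = -21 + (6 + 2*(-1))*0 = -21 + (6 - 2)*0 = -21 + 4*0 = -21 + 0 = -21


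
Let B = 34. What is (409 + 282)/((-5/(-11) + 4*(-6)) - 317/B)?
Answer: -258434/12293 ≈ -21.023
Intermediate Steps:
(409 + 282)/((-5/(-11) + 4*(-6)) - 317/B) = (409 + 282)/((-5/(-11) + 4*(-6)) - 317/34) = 691/((-5*(-1/11) - 24) - 317*1/34) = 691/((5/11 - 24) - 317/34) = 691/(-259/11 - 317/34) = 691/(-12293/374) = 691*(-374/12293) = -258434/12293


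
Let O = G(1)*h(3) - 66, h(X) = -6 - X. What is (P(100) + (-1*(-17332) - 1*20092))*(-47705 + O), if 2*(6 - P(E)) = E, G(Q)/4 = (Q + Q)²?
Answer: 134353660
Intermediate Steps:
G(Q) = 16*Q² (G(Q) = 4*(Q + Q)² = 4*(2*Q)² = 4*(4*Q²) = 16*Q²)
O = -210 (O = (16*1²)*(-6 - 1*3) - 66 = (16*1)*(-6 - 3) - 66 = 16*(-9) - 66 = -144 - 66 = -210)
P(E) = 6 - E/2
(P(100) + (-1*(-17332) - 1*20092))*(-47705 + O) = ((6 - ½*100) + (-1*(-17332) - 1*20092))*(-47705 - 210) = ((6 - 50) + (17332 - 20092))*(-47915) = (-44 - 2760)*(-47915) = -2804*(-47915) = 134353660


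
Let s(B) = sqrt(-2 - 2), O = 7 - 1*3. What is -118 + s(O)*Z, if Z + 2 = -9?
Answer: -118 - 22*I ≈ -118.0 - 22.0*I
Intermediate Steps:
O = 4 (O = 7 - 3 = 4)
Z = -11 (Z = -2 - 9 = -11)
s(B) = 2*I (s(B) = sqrt(-4) = 2*I)
-118 + s(O)*Z = -118 + (2*I)*(-11) = -118 - 22*I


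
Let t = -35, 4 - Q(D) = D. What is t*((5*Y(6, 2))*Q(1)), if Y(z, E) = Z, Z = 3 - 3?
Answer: 0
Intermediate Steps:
Z = 0
Q(D) = 4 - D
Y(z, E) = 0
t*((5*Y(6, 2))*Q(1)) = -35*5*0*(4 - 1*1) = -0*(4 - 1) = -0*3 = -35*0 = 0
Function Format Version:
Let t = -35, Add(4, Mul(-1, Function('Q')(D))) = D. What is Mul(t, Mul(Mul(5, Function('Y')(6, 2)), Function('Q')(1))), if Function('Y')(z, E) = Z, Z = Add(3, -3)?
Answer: 0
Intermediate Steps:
Z = 0
Function('Q')(D) = Add(4, Mul(-1, D))
Function('Y')(z, E) = 0
Mul(t, Mul(Mul(5, Function('Y')(6, 2)), Function('Q')(1))) = Mul(-35, Mul(Mul(5, 0), Add(4, Mul(-1, 1)))) = Mul(-35, Mul(0, Add(4, -1))) = Mul(-35, Mul(0, 3)) = Mul(-35, 0) = 0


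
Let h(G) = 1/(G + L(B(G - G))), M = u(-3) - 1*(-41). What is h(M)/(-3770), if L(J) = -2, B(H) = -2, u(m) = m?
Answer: -1/135720 ≈ -7.3681e-6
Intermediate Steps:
M = 38 (M = -3 - 1*(-41) = -3 + 41 = 38)
h(G) = 1/(-2 + G) (h(G) = 1/(G - 2) = 1/(-2 + G))
h(M)/(-3770) = 1/((-2 + 38)*(-3770)) = -1/3770/36 = (1/36)*(-1/3770) = -1/135720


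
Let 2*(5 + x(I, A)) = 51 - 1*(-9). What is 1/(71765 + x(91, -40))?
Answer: 1/71790 ≈ 1.3930e-5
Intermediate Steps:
x(I, A) = 25 (x(I, A) = -5 + (51 - 1*(-9))/2 = -5 + (51 + 9)/2 = -5 + (1/2)*60 = -5 + 30 = 25)
1/(71765 + x(91, -40)) = 1/(71765 + 25) = 1/71790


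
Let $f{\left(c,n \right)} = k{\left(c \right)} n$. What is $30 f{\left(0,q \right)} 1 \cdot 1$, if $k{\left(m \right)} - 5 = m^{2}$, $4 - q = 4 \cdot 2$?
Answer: $-600$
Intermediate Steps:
$q = -4$ ($q = 4 - 4 \cdot 2 = 4 - 8 = -4$)
$k{\left(m \right)} = 5 + m^{2}$
$f{\left(c,n \right)} = n \left(5 + c^{2}\right)$ ($f{\left(c,n \right)} = \left(5 + c^{2}\right) n = n \left(5 + c^{2}\right)$)
$30 f{\left(0,q \right)} 1 \cdot 1 = 30 \left(- 4 \left(5 + 0^{2}\right)\right) 1 \cdot 1 = 30 \left(- 4 \left(5 + 0\right)\right) 1 = 30 \left(\left(-4\right) 5\right) 1 = 30 \left(-20\right) 1 = \left(-600\right) 1 = -600$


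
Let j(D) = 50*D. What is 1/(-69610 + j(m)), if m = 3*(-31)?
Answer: -1/74260 ≈ -1.3466e-5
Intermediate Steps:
m = -93
1/(-69610 + j(m)) = 1/(-69610 + 50*(-93)) = 1/(-69610 - 4650) = 1/(-74260) = -1/74260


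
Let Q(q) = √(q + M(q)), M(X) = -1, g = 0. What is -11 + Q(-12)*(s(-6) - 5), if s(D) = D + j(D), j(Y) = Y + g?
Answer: -11 - 17*I*√13 ≈ -11.0 - 61.294*I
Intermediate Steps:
j(Y) = Y (j(Y) = Y + 0 = Y)
s(D) = 2*D (s(D) = D + D = 2*D)
Q(q) = √(-1 + q) (Q(q) = √(q - 1) = √(-1 + q))
-11 + Q(-12)*(s(-6) - 5) = -11 + √(-1 - 12)*(2*(-6) - 5) = -11 + √(-13)*(-12 - 5) = -11 + (I*√13)*(-17) = -11 - 17*I*√13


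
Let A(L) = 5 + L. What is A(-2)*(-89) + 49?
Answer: -218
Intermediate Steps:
A(-2)*(-89) + 49 = (5 - 2)*(-89) + 49 = 3*(-89) + 49 = -267 + 49 = -218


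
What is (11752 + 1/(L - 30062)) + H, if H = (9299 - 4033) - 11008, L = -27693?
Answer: 347107549/57755 ≈ 6010.0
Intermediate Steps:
H = -5742 (H = 5266 - 11008 = -5742)
(11752 + 1/(L - 30062)) + H = (11752 + 1/(-27693 - 30062)) - 5742 = (11752 + 1/(-57755)) - 5742 = (11752 - 1/57755) - 5742 = 678736759/57755 - 5742 = 347107549/57755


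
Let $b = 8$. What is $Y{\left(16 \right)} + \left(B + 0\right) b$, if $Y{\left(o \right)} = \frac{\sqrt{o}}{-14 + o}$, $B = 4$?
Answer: $34$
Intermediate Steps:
$Y{\left(o \right)} = \frac{\sqrt{o}}{-14 + o}$
$Y{\left(16 \right)} + \left(B + 0\right) b = \frac{\sqrt{16}}{-14 + 16} + \left(4 + 0\right) 8 = \frac{4}{2} + 4 \cdot 8 = 4 \cdot \frac{1}{2} + 32 = 2 + 32 = 34$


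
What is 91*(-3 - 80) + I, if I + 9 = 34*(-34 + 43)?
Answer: -7256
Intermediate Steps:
I = 297 (I = -9 + 34*(-34 + 43) = -9 + 34*9 = -9 + 306 = 297)
91*(-3 - 80) + I = 91*(-3 - 80) + 297 = 91*(-83) + 297 = -7553 + 297 = -7256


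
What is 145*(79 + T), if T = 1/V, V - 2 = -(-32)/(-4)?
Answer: 68585/6 ≈ 11431.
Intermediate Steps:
V = -6 (V = 2 - (-32)/(-4) = 2 - (-32)*(-1)/4 = 2 - 8*1 = 2 - 8 = -6)
T = -1/6 (T = 1/(-6) = -1/6 ≈ -0.16667)
145*(79 + T) = 145*(79 - 1/6) = 145*(473/6) = 68585/6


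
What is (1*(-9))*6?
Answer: -54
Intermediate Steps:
(1*(-9))*6 = -9*6 = -54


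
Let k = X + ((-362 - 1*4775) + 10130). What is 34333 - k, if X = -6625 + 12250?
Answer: 23715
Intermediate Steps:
X = 5625
k = 10618 (k = 5625 + ((-362 - 1*4775) + 10130) = 5625 + ((-362 - 4775) + 10130) = 5625 + (-5137 + 10130) = 5625 + 4993 = 10618)
34333 - k = 34333 - 1*10618 = 34333 - 10618 = 23715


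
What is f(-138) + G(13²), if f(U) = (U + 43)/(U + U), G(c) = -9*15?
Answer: -37165/276 ≈ -134.66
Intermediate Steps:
G(c) = -135
f(U) = (43 + U)/(2*U) (f(U) = (43 + U)/((2*U)) = (43 + U)*(1/(2*U)) = (43 + U)/(2*U))
f(-138) + G(13²) = (½)*(43 - 138)/(-138) - 135 = (½)*(-1/138)*(-95) - 135 = 95/276 - 135 = -37165/276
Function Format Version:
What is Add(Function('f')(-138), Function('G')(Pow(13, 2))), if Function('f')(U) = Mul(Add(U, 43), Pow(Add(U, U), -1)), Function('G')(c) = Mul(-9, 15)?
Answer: Rational(-37165, 276) ≈ -134.66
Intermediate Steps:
Function('G')(c) = -135
Function('f')(U) = Mul(Rational(1, 2), Pow(U, -1), Add(43, U)) (Function('f')(U) = Mul(Add(43, U), Pow(Mul(2, U), -1)) = Mul(Add(43, U), Mul(Rational(1, 2), Pow(U, -1))) = Mul(Rational(1, 2), Pow(U, -1), Add(43, U)))
Add(Function('f')(-138), Function('G')(Pow(13, 2))) = Add(Mul(Rational(1, 2), Pow(-138, -1), Add(43, -138)), -135) = Add(Mul(Rational(1, 2), Rational(-1, 138), -95), -135) = Add(Rational(95, 276), -135) = Rational(-37165, 276)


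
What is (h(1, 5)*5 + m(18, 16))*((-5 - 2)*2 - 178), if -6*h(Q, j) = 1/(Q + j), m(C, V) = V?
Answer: -9136/3 ≈ -3045.3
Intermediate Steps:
h(Q, j) = -1/(6*(Q + j))
(h(1, 5)*5 + m(18, 16))*((-5 - 2)*2 - 178) = (-1/(6*1 + 6*5)*5 + 16)*((-5 - 2)*2 - 178) = (-1/(6 + 30)*5 + 16)*(-7*2 - 178) = (-1/36*5 + 16)*(-14 - 178) = (-1*1/36*5 + 16)*(-192) = (-1/36*5 + 16)*(-192) = (-5/36 + 16)*(-192) = (571/36)*(-192) = -9136/3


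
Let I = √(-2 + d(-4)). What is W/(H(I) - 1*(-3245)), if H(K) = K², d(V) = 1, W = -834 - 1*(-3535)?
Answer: 2701/3244 ≈ 0.83261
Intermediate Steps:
W = 2701 (W = -834 + 3535 = 2701)
I
W/(H(I) - 1*(-3245)) = 2701/(I² - 1*(-3245)) = 2701/(-1 + 3245) = 2701/3244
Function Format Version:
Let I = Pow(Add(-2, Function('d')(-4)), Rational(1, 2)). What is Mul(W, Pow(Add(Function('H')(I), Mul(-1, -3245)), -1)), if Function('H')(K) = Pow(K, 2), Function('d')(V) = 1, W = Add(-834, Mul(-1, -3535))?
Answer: Rational(2701, 3244) ≈ 0.83261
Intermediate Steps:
W = 2701 (W = Add(-834, 3535) = 2701)
I
Mul(W, Pow(Add(Function('H')(I), Mul(-1, -3245)), -1)) = Mul(2701, Pow(Add(Pow(I, 2), Mul(-1, -3245)), -1)) = Mul(2701, Pow(Add(-1, 3245), -1)) = Mul(2701, Pow(3244, -1)) = Mul(2701, Rational(1, 3244)) = Rational(2701, 3244)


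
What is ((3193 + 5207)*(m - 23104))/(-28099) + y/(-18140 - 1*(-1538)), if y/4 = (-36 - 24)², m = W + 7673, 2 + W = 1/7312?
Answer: 163897882070925/35531719381 ≈ 4612.7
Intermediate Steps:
W = -14623/7312 (W = -2 + 1/7312 = -14623/7312 ≈ -1.9999)
m = 56090353/7312 (m = -14623/7312 + 7673 = 56090353/7312 ≈ 7671.0)
y = 14400 (y = 4*(-36 - 24)² = 4*(-60)² = 4*3600 = 14400)
((3193 + 5207)*(m - 23104))/(-28099) + y/(-18140 - 1*(-1538)) = ((3193 + 5207)*(56090353/7312 - 23104))/(-28099) + 14400/(-18140 - 1*(-1538)) = (8400*(-112846095/7312))*(-1/28099) + 14400/(-18140 + 1538) = -59244199875/457*(-1/28099) + 14400/(-16602) = 59244199875/12841243 + 14400*(-1/16602) = 59244199875/12841243 - 2400/2767 = 163897882070925/35531719381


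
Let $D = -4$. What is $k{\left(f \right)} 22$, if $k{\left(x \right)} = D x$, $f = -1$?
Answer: $88$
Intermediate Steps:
$k{\left(x \right)} = - 4 x$
$k{\left(f \right)} 22 = \left(-4\right) \left(-1\right) 22 = 4 \cdot 22 = 88$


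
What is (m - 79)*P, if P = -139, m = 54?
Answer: 3475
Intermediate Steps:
(m - 79)*P = (54 - 79)*(-139) = -25*(-139) = 3475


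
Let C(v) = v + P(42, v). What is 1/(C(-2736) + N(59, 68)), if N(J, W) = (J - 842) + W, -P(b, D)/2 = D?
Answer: 1/2021 ≈ 0.00049480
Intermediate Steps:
P(b, D) = -2*D
C(v) = -v (C(v) = v - 2*v = -v)
N(J, W) = -842 + J + W (N(J, W) = (-842 + J) + W = -842 + J + W)
1/(C(-2736) + N(59, 68)) = 1/(-1*(-2736) + (-842 + 59 + 68)) = 1/(2736 - 715) = 1/2021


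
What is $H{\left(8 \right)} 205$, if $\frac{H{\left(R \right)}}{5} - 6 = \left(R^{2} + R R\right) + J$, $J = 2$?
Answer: $139400$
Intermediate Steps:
$H{\left(R \right)} = 40 + 10 R^{2}$ ($H{\left(R \right)} = 30 + 5 \left(\left(R^{2} + R R\right) + 2\right) = 30 + 5 \left(\left(R^{2} + R^{2}\right) + 2\right) = 30 + 5 \left(2 R^{2} + 2\right) = 30 + 5 \left(2 + 2 R^{2}\right) = 30 + \left(10 + 10 R^{2}\right) = 40 + 10 R^{2}$)
$H{\left(8 \right)} 205 = \left(40 + 10 \cdot 8^{2}\right) 205 = \left(40 + 10 \cdot 64\right) 205 = \left(40 + 640\right) 205 = 680 \cdot 205 = 139400$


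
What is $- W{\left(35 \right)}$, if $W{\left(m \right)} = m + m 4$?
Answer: $-175$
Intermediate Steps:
$W{\left(m \right)} = 5 m$ ($W{\left(m \right)} = m + 4 m = 5 m$)
$- W{\left(35 \right)} = - 5 \cdot 35 = \left(-1\right) 175 = -175$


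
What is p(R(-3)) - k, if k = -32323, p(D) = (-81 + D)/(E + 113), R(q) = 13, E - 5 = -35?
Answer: 2682741/83 ≈ 32322.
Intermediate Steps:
E = -30 (E = 5 - 35 = -30)
p(D) = -81/83 + D/83 (p(D) = (-81 + D)/(-30 + 113) = (-81 + D)/83 = (-81 + D)*(1/83) = -81/83 + D/83)
p(R(-3)) - k = (-81/83 + (1/83)*13) - 1*(-32323) = (-81/83 + 13/83) + 32323 = -68/83 + 32323 = 2682741/83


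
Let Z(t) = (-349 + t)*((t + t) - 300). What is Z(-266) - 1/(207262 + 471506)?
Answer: 347312010239/678768 ≈ 5.1168e+5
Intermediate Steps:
Z(t) = (-349 + t)*(-300 + 2*t) (Z(t) = (-349 + t)*(2*t - 300) = (-349 + t)*(-300 + 2*t))
Z(-266) - 1/(207262 + 471506) = (104700 - 998*(-266) + 2*(-266)²) - 1/(207262 + 471506) = (104700 + 265468 + 2*70756) - 1/678768 = (104700 + 265468 + 141512) - 1*1/678768 = 511680 - 1/678768 = 347312010239/678768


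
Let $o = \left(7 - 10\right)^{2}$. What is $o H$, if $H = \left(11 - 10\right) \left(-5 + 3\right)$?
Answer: $-18$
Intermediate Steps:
$o = 9$ ($o = \left(-3\right)^{2} = 9$)
$H = -2$ ($H = 1 \left(-2\right) = -2$)
$o H = 9 \left(-2\right) = -18$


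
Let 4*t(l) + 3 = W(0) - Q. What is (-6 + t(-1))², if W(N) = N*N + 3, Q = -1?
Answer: 529/16 ≈ 33.063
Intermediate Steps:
W(N) = 3 + N² (W(N) = N² + 3 = 3 + N²)
t(l) = ¼ (t(l) = -¾ + ((3 + 0²) - 1*(-1))/4 = -¾ + ((3 + 0) + 1)/4 = -¾ + (3 + 1)/4 = -¾ + (¼)*4 = -¾ + 1 = ¼)
(-6 + t(-1))² = (-6 + ¼)² = (-23/4)² = 529/16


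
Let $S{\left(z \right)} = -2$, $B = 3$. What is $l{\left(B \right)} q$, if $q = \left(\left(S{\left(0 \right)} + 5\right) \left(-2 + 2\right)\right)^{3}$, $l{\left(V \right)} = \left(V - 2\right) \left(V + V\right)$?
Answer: $0$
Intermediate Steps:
$l{\left(V \right)} = 2 V \left(-2 + V\right)$ ($l{\left(V \right)} = \left(-2 + V\right) 2 V = 2 V \left(-2 + V\right)$)
$q = 0$ ($q = \left(\left(-2 + 5\right) \left(-2 + 2\right)\right)^{3} = \left(3 \cdot 0\right)^{3} = 0^{3} = 0$)
$l{\left(B \right)} q = 2 \cdot 3 \left(-2 + 3\right) 0 = 2 \cdot 3 \cdot 1 \cdot 0 = 6 \cdot 0 = 0$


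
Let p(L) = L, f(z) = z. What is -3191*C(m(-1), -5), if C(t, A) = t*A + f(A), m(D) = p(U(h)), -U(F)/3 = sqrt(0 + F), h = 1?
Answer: -31910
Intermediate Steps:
U(F) = -3*sqrt(F) (U(F) = -3*sqrt(0 + F) = -3*sqrt(F))
m(D) = -3 (m(D) = -3*sqrt(1) = -3*1 = -3)
C(t, A) = A + A*t (C(t, A) = t*A + A = A*t + A = A + A*t)
-3191*C(m(-1), -5) = -(-15955)*(1 - 3) = -(-15955)*(-2) = -3191*10 = -31910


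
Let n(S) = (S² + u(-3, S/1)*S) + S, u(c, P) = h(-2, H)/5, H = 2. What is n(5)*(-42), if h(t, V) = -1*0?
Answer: -1260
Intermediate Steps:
h(t, V) = 0
u(c, P) = 0 (u(c, P) = 0/5 = 0*(⅕) = 0)
n(S) = S + S² (n(S) = (S² + 0*S) + S = (S² + 0) + S = S² + S = S + S²)
n(5)*(-42) = (5*(1 + 5))*(-42) = (5*6)*(-42) = 30*(-42) = -1260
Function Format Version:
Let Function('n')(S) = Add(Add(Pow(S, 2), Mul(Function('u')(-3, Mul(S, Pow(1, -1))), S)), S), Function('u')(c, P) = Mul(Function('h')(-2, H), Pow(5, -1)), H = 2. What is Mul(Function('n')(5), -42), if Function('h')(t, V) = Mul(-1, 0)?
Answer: -1260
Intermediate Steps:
Function('h')(t, V) = 0
Function('u')(c, P) = 0 (Function('u')(c, P) = Mul(0, Pow(5, -1)) = Mul(0, Rational(1, 5)) = 0)
Function('n')(S) = Add(S, Pow(S, 2)) (Function('n')(S) = Add(Add(Pow(S, 2), Mul(0, S)), S) = Add(Add(Pow(S, 2), 0), S) = Add(Pow(S, 2), S) = Add(S, Pow(S, 2)))
Mul(Function('n')(5), -42) = Mul(Mul(5, Add(1, 5)), -42) = Mul(Mul(5, 6), -42) = Mul(30, -42) = -1260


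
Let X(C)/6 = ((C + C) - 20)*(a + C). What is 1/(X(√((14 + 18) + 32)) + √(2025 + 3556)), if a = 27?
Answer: -840/700019 - √5581/700019 ≈ -0.0013067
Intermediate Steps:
X(C) = 6*(-20 + 2*C)*(27 + C) (X(C) = 6*(((C + C) - 20)*(27 + C)) = 6*((2*C - 20)*(27 + C)) = 6*((-20 + 2*C)*(27 + C)) = 6*(-20 + 2*C)*(27 + C))
1/(X(√((14 + 18) + 32)) + √(2025 + 3556)) = 1/((-3240 + 12*(√((14 + 18) + 32))² + 204*√((14 + 18) + 32)) + √(2025 + 3556)) = 1/((-3240 + 12*(√(32 + 32))² + 204*√(32 + 32)) + √5581) = 1/((-3240 + 12*(√64)² + 204*√64) + √5581) = 1/((-3240 + 12*8² + 204*8) + √5581) = 1/((-3240 + 12*64 + 1632) + √5581) = 1/((-3240 + 768 + 1632) + √5581) = 1/(-840 + √5581)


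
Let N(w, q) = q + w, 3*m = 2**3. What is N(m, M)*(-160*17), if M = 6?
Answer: -70720/3 ≈ -23573.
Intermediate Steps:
m = 8/3 (m = (1/3)*2**3 = (1/3)*8 = 8/3 ≈ 2.6667)
N(m, M)*(-160*17) = (6 + 8/3)*(-160*17) = (26/3)*(-2720) = -70720/3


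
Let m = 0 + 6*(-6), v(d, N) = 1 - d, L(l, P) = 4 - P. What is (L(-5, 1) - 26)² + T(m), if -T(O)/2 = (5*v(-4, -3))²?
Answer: -721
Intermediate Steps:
m = -36 (m = 0 - 36 = -36)
T(O) = -1250 (T(O) = -2*25*(1 - 1*(-4))² = -2*25*(1 + 4)² = -2*(5*5)² = -2*25² = -2*625 = -1250)
(L(-5, 1) - 26)² + T(m) = ((4 - 1*1) - 26)² - 1250 = ((4 - 1) - 26)² - 1250 = (3 - 26)² - 1250 = (-23)² - 1250 = 529 - 1250 = -721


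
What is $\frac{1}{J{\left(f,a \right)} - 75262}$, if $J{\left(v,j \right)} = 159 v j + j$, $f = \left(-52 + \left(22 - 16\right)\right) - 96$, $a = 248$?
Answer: $- \frac{1}{5674358} \approx -1.7623 \cdot 10^{-7}$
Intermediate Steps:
$f = -142$ ($f = \left(-52 + \left(22 - 16\right)\right) - 96 = \left(-52 + 6\right) - 96 = -46 - 96 = -142$)
$J{\left(v,j \right)} = j + 159 j v$ ($J{\left(v,j \right)} = 159 j v + j = j + 159 j v$)
$\frac{1}{J{\left(f,a \right)} - 75262} = \frac{1}{248 \left(1 + 159 \left(-142\right)\right) - 75262} = \frac{1}{248 \left(1 - 22578\right) - 75262} = \frac{1}{248 \left(-22577\right) - 75262} = \frac{1}{-5599096 - 75262} = \frac{1}{-5674358} = - \frac{1}{5674358}$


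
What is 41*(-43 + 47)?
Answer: 164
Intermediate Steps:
41*(-43 + 47) = 41*4 = 164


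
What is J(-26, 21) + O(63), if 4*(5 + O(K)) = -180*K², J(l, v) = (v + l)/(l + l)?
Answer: -9287715/52 ≈ -1.7861e+5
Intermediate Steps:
J(l, v) = (l + v)/(2*l) (J(l, v) = (l + v)/((2*l)) = (l + v)*(1/(2*l)) = (l + v)/(2*l))
O(K) = -5 - 45*K² (O(K) = -5 + (-180*K²)/4 = -5 - 45*K²)
J(-26, 21) + O(63) = (½)*(-26 + 21)/(-26) + (-5 - 45*63²) = (½)*(-1/26)*(-5) + (-5 - 45*3969) = 5/52 + (-5 - 178605) = 5/52 - 178610 = -9287715/52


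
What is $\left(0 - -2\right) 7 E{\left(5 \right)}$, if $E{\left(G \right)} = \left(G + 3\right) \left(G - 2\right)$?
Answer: $336$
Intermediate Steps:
$E{\left(G \right)} = \left(-2 + G\right) \left(3 + G\right)$ ($E{\left(G \right)} = \left(3 + G\right) \left(-2 + G\right) = \left(-2 + G\right) \left(3 + G\right)$)
$\left(0 - -2\right) 7 E{\left(5 \right)} = \left(0 - -2\right) 7 \left(-6 + 5 + 5^{2}\right) = \left(0 + 2\right) 7 \left(-6 + 5 + 25\right) = 2 \cdot 7 \cdot 24 = 14 \cdot 24 = 336$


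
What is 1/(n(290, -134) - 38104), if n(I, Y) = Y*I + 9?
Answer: -1/76955 ≈ -1.2995e-5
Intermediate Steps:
n(I, Y) = 9 + I*Y (n(I, Y) = I*Y + 9 = 9 + I*Y)
1/(n(290, -134) - 38104) = 1/((9 + 290*(-134)) - 38104) = 1/((9 - 38860) - 38104) = 1/(-38851 - 38104) = 1/(-76955) = -1/76955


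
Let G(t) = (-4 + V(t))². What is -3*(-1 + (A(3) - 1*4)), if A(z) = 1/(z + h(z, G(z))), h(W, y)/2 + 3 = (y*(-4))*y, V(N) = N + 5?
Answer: 30768/2051 ≈ 15.001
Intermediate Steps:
V(N) = 5 + N
G(t) = (1 + t)² (G(t) = (-4 + (5 + t))² = (1 + t)²)
h(W, y) = -6 - 8*y² (h(W, y) = -6 + 2*((y*(-4))*y) = -6 + 2*((-4*y)*y) = -6 + 2*(-4*y²) = -6 - 8*y²)
A(z) = 1/(-6 + z - 8*(1 + z)⁴) (A(z) = 1/(z + (-6 - 8*(1 + z)⁴)) = 1/(-6 + z - 8*(1 + z)⁴))
-3*(-1 + (A(3) - 1*4)) = -3*(-1 + (-1/(6 - 1*3 + 8*(1 + 3)⁴) - 1*4)) = -3*(-1 + (-1/(6 - 3 + 8*4⁴) - 4)) = -3*(-1 + (-1/(6 - 3 + 8*256) - 4)) = -3*(-1 + (-1/(6 - 3 + 2048) - 4)) = -3*(-1 + (-1/2051 - 4)) = -3*(-1 - 8205/2051) = -3*(-10256/2051) = 30768/2051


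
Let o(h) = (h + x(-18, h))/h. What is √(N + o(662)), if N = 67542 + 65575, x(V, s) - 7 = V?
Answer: √58338157510/662 ≈ 364.85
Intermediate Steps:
x(V, s) = 7 + V
N = 133117
o(h) = (-11 + h)/h (o(h) = (h + (7 - 18))/h = (h - 11)/h = (-11 + h)/h)
√(N + o(662)) = √(133117 + (-11 + 662)/662) = √(133117 + (1/662)*651) = √(133117 + 651/662) = √(88124105/662) = √58338157510/662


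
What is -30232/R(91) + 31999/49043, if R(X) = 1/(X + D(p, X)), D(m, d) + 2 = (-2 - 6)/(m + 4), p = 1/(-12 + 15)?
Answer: -1679862400821/637559 ≈ -2.6348e+6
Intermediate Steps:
p = 1/3 ≈ 0.33333
D(m, d) = -2 - 8/(4 + m) (D(m, d) = -2 + (-2 - 6)/(m + 4) = -2 - 8/(4 + m))
R(X) = 1/(-50/13 + X) (R(X) = 1/(X + 2*(-8 - 1*1/3)/(4 + 1/3)) = 1/(X + 2*(-8 - 1/3)/(13/3)) = 1/(X + 2*(3/13)*(-25/3)) = 1/(X - 50/13) = 1/(-50/13 + X))
-30232/R(91) + 31999/49043 = -30232/(13/(-50 + 13*91)) + 31999/49043 = -30232/(13/(-50 + 1183)) + 31999*(1/49043) = -30232/(13/1133) + 31999/49043 = -30232/(13*(1/1133)) + 31999/49043 = -30232/13/1133 + 31999/49043 = -30232*1133/13 + 31999/49043 = -34252856/13 + 31999/49043 = -1679862400821/637559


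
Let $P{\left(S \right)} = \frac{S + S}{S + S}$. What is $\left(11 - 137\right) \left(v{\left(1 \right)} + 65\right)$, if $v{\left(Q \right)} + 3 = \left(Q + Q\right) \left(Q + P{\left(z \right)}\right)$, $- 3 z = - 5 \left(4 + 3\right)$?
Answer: $-8316$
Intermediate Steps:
$z = \frac{35}{3}$ ($z = - \frac{\left(-5\right) \left(4 + 3\right)}{3} = - \frac{\left(-5\right) 7}{3} = \left(- \frac{1}{3}\right) \left(-35\right) = \frac{35}{3} \approx 11.667$)
$P{\left(S \right)} = 1$ ($P{\left(S \right)} = \frac{2 S}{2 S} = 2 S \frac{1}{2 S} = 1$)
$v{\left(Q \right)} = -3 + 2 Q \left(1 + Q\right)$ ($v{\left(Q \right)} = -3 + \left(Q + Q\right) \left(Q + 1\right) = -3 + 2 Q \left(1 + Q\right)$)
$\left(11 - 137\right) \left(v{\left(1 \right)} + 65\right) = \left(11 - 137\right) \left(\left(-3 + 2 \cdot 1 + 2 \cdot 1^{2}\right) + 65\right) = - 126 \left(\left(-3 + 2 + 2 \cdot 1\right) + 65\right) = - 126 \left(\left(-3 + 2 + 2\right) + 65\right) = - 126 \left(1 + 65\right) = \left(-126\right) 66 = -8316$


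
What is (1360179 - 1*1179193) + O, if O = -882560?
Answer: -701574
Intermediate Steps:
(1360179 - 1*1179193) + O = (1360179 - 1*1179193) - 882560 = (1360179 - 1179193) - 882560 = 180986 - 882560 = -701574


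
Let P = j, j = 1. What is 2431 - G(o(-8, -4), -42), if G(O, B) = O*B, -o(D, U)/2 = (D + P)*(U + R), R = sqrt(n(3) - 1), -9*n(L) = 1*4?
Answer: 79 + 196*I*sqrt(13) ≈ 79.0 + 706.69*I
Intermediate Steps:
n(L) = -4/9
P = 1
R = I*sqrt(13)/3 (R = sqrt(-4/9 - 1) = sqrt(-13/9) = I*sqrt(13)/3 ≈ 1.2019*I)
o(D, U) = -2*(1 + D)*(U + I*sqrt(13)/3) (o(D, U) = -2*(D + 1)*(U + I*sqrt(13)/3) = -2*(1 + D)*(U + I*sqrt(13)/3))
G(O, B) = B*O
2431 - G(o(-8, -4), -42) = 2431 - (-42)*(-2*(-4) - 2*(-8)*(-4) - 2*I*sqrt(13)/3 - 2/3*I*(-8)*sqrt(13)) = 2431 - (-42)*(8 - 64 - 2*I*sqrt(13)/3 + 16*I*sqrt(13)/3) = 2431 - (-42)*(-56 + 14*I*sqrt(13)/3) = 2431 - (2352 - 196*I*sqrt(13)) = 2431 + (-2352 + 196*I*sqrt(13)) = 79 + 196*I*sqrt(13)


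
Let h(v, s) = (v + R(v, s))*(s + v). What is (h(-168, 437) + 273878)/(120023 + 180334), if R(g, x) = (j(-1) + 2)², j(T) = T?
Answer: 228955/300357 ≈ 0.76228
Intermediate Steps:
R(g, x) = 1 (R(g, x) = (-1 + 2)² = 1² = 1)
h(v, s) = (1 + v)*(s + v) (h(v, s) = (v + 1)*(s + v) = (1 + v)*(s + v))
(h(-168, 437) + 273878)/(120023 + 180334) = ((437 - 168 + (-168)² + 437*(-168)) + 273878)/(120023 + 180334) = ((437 - 168 + 28224 - 73416) + 273878)/300357 = (-44923 + 273878)*(1/300357) = 228955*(1/300357) = 228955/300357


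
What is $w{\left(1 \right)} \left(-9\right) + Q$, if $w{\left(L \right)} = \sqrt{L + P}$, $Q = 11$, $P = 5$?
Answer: $11 - 9 \sqrt{6} \approx -11.045$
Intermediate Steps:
$w{\left(L \right)} = \sqrt{5 + L}$ ($w{\left(L \right)} = \sqrt{L + 5} = \sqrt{5 + L}$)
$w{\left(1 \right)} \left(-9\right) + Q = \sqrt{5 + 1} \left(-9\right) + 11 = \sqrt{6} \left(-9\right) + 11 = - 9 \sqrt{6} + 11 = 11 - 9 \sqrt{6}$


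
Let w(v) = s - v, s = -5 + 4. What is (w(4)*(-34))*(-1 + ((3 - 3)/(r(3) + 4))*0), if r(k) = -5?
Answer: -170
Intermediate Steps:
s = -1
w(v) = -1 - v
(w(4)*(-34))*(-1 + ((3 - 3)/(r(3) + 4))*0) = ((-1 - 1*4)*(-34))*(-1 + ((3 - 3)/(-5 + 4))*0) = ((-1 - 4)*(-34))*(-1 + (0/(-1))*0) = (-5*(-34))*(-1 + (0*(-1))*0) = 170*(-1 + 0*0) = 170*(-1 + 0) = 170*(-1) = -170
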